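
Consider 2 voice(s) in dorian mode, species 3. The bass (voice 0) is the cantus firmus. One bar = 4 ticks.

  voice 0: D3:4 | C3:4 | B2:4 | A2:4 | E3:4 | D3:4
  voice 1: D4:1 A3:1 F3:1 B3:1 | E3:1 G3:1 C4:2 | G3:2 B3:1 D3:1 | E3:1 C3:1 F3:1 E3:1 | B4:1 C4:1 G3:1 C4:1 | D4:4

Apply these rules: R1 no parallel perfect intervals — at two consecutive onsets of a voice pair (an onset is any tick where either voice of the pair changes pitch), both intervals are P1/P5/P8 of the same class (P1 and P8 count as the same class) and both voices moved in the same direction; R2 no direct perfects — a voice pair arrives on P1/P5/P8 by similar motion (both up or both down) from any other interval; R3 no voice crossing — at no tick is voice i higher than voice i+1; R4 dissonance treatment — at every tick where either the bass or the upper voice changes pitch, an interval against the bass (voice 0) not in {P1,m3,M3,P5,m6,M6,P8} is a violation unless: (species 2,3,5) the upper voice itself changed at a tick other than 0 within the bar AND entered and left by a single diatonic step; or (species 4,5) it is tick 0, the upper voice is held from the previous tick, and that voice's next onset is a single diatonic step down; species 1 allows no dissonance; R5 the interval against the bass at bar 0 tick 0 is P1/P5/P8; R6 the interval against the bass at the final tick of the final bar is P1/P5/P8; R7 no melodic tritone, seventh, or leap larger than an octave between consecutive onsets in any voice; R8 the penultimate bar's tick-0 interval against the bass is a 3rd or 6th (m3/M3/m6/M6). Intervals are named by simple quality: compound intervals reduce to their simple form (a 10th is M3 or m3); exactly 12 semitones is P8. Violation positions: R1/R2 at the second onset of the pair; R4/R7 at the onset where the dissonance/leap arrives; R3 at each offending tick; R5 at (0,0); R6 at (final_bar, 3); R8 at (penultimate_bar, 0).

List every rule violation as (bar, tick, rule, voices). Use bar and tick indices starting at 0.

(0, 3, R7, (1,))
(4, 0, R1, (0, 1))
(4, 0, R7, (1,))
(4, 0, R8, (0, 1))
(4, 1, R7, (1,))

bar 0: v0=D3 v1=D4 downbeat P8
bar 1: v0=C3 v1=E3 downbeat M3
bar 2: v0=B2 v1=G3 downbeat m6
bar 3: v0=A2 v1=E3 downbeat P5
bar 4: v0=E3 v1=B4 downbeat P5
bar 5: v0=D3 v1=D4 downbeat P8
  -> R7 @ bar 0 tick 3 v(1,): F3->B3 leap 6st
  -> R1 @ bar 4 tick 0 v(0, 1): A2/E3 P5 -> E3/B4 P5 similar
  -> R7 @ bar 4 tick 0 v(1,): E3->B4 leap 19st
  -> R8 @ bar 4 tick 0 v(0, 1): penult P5 not 3rd/6th
  -> R7 @ bar 4 tick 1 v(1,): B4->C4 leap 11st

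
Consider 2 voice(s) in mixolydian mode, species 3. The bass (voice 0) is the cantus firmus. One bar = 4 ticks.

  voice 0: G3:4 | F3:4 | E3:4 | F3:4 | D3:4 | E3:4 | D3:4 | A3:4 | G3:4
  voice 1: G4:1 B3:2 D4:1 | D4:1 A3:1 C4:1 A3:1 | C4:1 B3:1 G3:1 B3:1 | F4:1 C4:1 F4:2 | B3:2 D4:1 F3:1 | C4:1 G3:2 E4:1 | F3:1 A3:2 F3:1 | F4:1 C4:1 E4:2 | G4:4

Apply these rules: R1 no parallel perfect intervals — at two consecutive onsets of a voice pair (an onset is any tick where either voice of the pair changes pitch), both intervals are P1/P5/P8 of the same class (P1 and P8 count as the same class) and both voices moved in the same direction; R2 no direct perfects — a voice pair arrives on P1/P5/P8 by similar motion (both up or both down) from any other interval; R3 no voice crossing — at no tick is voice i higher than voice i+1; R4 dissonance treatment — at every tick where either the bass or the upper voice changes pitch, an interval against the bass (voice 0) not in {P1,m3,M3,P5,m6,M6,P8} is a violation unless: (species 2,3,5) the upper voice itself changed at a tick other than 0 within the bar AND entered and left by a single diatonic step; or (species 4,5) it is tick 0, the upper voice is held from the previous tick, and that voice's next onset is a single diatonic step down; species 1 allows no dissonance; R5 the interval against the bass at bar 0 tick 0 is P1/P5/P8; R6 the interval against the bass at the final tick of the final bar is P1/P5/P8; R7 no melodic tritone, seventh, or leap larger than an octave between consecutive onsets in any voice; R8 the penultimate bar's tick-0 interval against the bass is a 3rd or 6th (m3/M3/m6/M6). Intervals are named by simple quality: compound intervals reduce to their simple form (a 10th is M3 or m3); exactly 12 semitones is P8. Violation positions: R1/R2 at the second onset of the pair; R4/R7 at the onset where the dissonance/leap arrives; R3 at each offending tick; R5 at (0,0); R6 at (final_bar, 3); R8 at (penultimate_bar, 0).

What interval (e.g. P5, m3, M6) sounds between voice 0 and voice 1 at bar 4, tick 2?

P8

voice 0=D3 voice 1=D4 -> P8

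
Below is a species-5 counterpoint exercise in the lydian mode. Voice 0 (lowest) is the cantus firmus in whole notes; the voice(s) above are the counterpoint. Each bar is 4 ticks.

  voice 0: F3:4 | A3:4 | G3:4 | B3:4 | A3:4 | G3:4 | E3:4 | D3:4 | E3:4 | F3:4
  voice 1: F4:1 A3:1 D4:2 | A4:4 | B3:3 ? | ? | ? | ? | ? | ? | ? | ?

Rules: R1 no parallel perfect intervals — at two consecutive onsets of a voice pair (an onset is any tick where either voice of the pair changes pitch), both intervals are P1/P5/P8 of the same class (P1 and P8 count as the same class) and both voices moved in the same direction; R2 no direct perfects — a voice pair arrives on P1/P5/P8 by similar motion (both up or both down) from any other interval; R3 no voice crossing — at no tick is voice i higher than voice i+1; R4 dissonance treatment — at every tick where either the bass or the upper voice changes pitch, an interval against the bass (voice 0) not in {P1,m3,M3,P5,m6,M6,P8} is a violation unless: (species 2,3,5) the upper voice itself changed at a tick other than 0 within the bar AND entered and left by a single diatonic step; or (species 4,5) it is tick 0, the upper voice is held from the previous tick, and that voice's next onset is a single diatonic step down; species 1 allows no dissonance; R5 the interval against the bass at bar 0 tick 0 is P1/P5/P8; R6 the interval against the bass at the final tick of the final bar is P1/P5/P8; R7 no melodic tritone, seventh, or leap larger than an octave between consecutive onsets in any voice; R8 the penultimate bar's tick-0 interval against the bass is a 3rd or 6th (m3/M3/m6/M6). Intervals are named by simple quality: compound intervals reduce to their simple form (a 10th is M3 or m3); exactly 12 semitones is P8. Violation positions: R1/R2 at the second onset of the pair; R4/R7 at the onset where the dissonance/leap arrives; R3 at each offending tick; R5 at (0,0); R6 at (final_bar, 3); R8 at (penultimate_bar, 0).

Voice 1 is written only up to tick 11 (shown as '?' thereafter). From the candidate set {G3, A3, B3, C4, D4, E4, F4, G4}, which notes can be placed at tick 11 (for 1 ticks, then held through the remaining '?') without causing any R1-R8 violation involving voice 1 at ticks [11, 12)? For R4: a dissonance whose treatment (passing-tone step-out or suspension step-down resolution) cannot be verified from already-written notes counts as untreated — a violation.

{B3, D4, E4, G3, G4}

G3: legal
A3: violates R4
B3: legal
C4: violates R4
D4: legal
E4: legal
F4: violates R4,R7
G4: legal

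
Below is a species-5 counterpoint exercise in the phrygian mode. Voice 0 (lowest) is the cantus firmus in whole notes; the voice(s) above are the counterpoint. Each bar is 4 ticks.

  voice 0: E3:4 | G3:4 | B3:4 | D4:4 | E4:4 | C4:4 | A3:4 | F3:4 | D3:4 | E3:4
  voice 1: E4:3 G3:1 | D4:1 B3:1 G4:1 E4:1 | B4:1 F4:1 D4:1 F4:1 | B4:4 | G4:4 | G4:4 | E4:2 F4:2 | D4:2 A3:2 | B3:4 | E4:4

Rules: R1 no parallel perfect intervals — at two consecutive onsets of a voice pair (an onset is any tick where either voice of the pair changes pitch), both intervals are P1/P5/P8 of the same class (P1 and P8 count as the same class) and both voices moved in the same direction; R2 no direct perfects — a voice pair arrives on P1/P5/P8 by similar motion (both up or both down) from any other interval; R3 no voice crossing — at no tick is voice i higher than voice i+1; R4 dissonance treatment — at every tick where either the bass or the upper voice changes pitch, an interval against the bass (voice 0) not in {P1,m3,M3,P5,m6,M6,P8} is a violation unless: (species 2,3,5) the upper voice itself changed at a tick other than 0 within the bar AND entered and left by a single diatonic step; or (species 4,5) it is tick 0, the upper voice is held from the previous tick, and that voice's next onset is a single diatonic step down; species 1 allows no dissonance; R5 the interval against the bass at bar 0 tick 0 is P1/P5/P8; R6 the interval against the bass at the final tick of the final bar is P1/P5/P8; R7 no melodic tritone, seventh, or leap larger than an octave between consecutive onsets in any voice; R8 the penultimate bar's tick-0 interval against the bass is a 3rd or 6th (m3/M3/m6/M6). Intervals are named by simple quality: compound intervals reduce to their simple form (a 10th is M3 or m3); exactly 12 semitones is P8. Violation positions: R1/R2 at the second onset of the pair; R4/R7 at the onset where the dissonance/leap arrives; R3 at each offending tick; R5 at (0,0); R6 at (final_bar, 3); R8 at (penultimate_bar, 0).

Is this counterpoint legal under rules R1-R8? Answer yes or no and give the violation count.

bar 0: v0=E3 v1=E4 (P8)
bar 1: v0=G3 v1=D4 (P5)
bar 2: v0=B3 v1=B4 (P8)
bar 3: v0=D4 v1=B4 (M6)
bar 4: v0=E4 v1=G4 (m3)
bar 5: v0=C4 v1=G4 (P5)
bar 6: v0=A3 v1=E4 (P5)
bar 7: v0=F3 v1=D4 (M6)
bar 8: v0=D3 v1=B3 (M6)
bar 9: v0=E3 v1=E4 (P8)
  R2 @ bar1.0: E3/G3 m3 -> G3/D4 P5 similar
  R2 @ bar2.0: G3/E4 M6 -> B3/B4 P8 similar
  R4 @ bar2.1: B3/F4 TT untreated
  R7 @ bar2.1: B4->F4 leap 6st
  R4 @ bar2.3: B3/F4 TT untreated
  R7 @ bar3.0: F4->B4 leap 6st
  R1 @ bar6.0: C4/G4 P5 -> A3/E4 P5 similar
  R2 @ bar9.0: D3/B3 M6 -> E3/E4 P8 similar

No (8 violations)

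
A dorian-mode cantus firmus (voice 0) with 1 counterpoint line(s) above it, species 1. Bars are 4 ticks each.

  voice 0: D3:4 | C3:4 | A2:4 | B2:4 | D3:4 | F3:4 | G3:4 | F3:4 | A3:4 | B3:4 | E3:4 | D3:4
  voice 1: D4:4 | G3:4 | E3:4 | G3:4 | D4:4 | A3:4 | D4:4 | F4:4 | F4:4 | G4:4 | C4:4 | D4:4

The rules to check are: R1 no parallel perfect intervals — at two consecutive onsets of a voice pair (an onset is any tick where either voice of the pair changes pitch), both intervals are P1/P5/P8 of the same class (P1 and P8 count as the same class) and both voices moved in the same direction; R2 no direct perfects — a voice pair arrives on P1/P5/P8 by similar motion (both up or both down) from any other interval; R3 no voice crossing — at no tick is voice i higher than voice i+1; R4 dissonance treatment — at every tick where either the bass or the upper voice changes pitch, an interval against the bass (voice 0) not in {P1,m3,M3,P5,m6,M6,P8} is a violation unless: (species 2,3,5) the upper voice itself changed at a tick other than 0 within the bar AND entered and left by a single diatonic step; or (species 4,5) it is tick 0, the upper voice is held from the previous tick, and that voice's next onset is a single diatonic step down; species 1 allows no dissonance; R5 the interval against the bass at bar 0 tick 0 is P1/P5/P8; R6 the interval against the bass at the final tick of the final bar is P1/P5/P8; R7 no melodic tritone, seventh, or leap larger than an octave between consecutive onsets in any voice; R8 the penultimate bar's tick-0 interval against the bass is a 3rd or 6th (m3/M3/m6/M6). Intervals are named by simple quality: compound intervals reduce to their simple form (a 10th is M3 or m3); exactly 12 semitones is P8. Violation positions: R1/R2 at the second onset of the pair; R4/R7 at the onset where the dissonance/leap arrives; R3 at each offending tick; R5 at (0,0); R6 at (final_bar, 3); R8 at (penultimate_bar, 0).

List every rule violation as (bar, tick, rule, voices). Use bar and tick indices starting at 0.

bar 0: v0=D3 v1=D4 downbeat P8
bar 1: v0=C3 v1=G3 downbeat P5
bar 2: v0=A2 v1=E3 downbeat P5
bar 3: v0=B2 v1=G3 downbeat m6
bar 4: v0=D3 v1=D4 downbeat P8
bar 5: v0=F3 v1=A3 downbeat M3
bar 6: v0=G3 v1=D4 downbeat P5
bar 7: v0=F3 v1=F4 downbeat P8
bar 8: v0=A3 v1=F4 downbeat m6
bar 9: v0=B3 v1=G4 downbeat m6
bar 10: v0=E3 v1=C4 downbeat m6
bar 11: v0=D3 v1=D4 downbeat P8
  -> R2 @ bar 1 tick 0 v(0, 1): D3/D4 P8 -> C3/G3 P5 similar
  -> R1 @ bar 2 tick 0 v(0, 1): C3/G3 P5 -> A2/E3 P5 similar
  -> R2 @ bar 4 tick 0 v(0, 1): B2/G3 m6 -> D3/D4 P8 similar
  -> R2 @ bar 6 tick 0 v(0, 1): F3/A3 M3 -> G3/D4 P5 similar

(1, 0, R2, (0, 1))
(2, 0, R1, (0, 1))
(4, 0, R2, (0, 1))
(6, 0, R2, (0, 1))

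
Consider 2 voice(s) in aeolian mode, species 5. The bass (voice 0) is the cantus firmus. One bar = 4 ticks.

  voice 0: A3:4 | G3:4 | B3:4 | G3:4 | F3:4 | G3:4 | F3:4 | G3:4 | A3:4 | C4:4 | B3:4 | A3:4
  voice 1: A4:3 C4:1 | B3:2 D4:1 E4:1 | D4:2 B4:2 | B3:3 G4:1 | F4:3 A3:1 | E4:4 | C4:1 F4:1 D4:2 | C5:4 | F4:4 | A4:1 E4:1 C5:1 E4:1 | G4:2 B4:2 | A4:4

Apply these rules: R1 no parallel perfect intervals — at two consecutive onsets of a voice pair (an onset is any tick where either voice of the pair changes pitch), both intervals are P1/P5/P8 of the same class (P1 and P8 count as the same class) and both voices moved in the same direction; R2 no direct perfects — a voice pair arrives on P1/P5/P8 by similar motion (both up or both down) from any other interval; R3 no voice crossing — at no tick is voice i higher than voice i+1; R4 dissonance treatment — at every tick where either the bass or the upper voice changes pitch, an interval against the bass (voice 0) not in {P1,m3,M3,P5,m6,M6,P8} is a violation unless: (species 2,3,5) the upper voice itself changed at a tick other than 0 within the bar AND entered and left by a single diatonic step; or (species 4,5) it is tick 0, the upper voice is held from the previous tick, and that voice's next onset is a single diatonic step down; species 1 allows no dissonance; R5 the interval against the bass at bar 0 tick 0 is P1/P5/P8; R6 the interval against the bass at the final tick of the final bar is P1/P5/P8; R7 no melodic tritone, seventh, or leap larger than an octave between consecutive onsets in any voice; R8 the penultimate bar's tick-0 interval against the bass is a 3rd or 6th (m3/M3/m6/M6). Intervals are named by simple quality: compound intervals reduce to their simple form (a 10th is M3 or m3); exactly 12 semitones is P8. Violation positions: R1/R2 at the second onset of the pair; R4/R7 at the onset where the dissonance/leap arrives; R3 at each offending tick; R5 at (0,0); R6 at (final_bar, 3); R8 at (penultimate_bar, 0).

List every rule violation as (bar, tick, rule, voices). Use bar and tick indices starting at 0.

bar 0: v0=A3 v1=A4 downbeat P8
bar 1: v0=G3 v1=B3 downbeat M3
bar 2: v0=B3 v1=D4 downbeat m3
bar 3: v0=G3 v1=B3 downbeat M3
bar 4: v0=F3 v1=F4 downbeat P8
bar 5: v0=G3 v1=E4 downbeat M6
bar 6: v0=F3 v1=C4 downbeat P5
bar 7: v0=G3 v1=C5 downbeat P4
bar 8: v0=A3 v1=F4 downbeat m6
bar 9: v0=C4 v1=A4 downbeat M6
bar 10: v0=B3 v1=G4 downbeat m6
bar 11: v0=A3 v1=A4 downbeat P8
  -> R1 @ bar 4 tick 0 v(0, 1): G3/G4 P8 -> F3/F4 P8 similar
  -> R2 @ bar 6 tick 0 v(0, 1): G3/E4 M6 -> F3/C4 P5 similar
  -> R4 @ bar 7 tick 0 v(0, 1): G3/C5 P4 untreated
  -> R7 @ bar 7 tick 0 v(1,): D4->C5 leap 10st
  -> R1 @ bar 11 tick 0 v(0, 1): B3/B4 P8 -> A3/A4 P8 similar

(4, 0, R1, (0, 1))
(6, 0, R2, (0, 1))
(7, 0, R4, (0, 1))
(7, 0, R7, (1,))
(11, 0, R1, (0, 1))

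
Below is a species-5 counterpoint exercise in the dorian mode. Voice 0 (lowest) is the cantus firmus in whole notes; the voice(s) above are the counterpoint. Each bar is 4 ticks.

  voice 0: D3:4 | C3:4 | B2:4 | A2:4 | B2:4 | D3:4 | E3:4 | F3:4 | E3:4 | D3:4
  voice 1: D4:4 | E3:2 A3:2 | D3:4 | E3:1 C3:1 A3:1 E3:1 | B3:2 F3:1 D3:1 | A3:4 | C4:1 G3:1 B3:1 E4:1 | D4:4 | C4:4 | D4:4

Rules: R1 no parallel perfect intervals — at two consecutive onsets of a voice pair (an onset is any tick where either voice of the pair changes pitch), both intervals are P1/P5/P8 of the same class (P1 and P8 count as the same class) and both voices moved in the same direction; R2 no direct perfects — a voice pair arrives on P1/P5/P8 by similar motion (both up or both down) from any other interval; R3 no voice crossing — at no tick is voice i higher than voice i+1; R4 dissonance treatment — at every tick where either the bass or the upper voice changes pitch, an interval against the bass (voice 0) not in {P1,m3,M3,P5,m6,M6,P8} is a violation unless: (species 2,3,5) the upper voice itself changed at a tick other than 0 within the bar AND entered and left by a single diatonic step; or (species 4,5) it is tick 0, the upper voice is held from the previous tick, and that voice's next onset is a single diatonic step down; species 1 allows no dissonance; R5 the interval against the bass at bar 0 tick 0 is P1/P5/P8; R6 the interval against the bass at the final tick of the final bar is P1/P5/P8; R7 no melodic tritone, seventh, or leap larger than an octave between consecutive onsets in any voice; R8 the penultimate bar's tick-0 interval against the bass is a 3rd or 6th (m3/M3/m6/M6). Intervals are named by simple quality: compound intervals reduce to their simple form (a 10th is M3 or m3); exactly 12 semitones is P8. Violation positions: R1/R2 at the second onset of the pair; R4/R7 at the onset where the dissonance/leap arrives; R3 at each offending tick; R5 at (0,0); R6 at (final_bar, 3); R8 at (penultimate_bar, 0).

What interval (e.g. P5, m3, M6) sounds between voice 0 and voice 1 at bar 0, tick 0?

P8

voice 0=D3 voice 1=D4 -> P8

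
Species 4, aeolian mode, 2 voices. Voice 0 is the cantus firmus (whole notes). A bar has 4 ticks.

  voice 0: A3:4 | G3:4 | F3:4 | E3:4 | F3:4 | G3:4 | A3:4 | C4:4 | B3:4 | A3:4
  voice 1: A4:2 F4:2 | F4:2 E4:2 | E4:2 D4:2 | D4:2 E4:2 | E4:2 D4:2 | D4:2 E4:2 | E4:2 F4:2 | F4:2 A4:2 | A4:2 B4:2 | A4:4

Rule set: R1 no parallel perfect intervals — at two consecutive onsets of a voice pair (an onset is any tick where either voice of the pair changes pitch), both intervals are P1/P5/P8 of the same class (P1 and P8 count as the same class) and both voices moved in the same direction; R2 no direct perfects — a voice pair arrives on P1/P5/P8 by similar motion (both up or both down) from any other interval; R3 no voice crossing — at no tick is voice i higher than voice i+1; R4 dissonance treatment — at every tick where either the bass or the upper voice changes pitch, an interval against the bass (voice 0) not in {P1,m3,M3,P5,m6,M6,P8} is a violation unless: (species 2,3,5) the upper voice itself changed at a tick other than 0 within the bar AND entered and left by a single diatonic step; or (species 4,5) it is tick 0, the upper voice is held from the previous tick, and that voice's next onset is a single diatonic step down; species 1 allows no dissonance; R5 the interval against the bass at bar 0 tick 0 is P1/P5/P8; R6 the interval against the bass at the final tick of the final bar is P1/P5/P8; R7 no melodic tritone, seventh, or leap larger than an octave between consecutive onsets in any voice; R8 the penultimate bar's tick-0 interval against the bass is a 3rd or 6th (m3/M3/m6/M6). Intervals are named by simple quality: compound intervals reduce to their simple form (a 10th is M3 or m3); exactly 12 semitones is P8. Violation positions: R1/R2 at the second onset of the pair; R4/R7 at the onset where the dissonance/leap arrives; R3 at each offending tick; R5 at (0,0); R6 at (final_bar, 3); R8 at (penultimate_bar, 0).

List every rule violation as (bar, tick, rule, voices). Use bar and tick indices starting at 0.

bar 0: v0=A3 v1=A4 downbeat P8
bar 1: v0=G3 v1=F4 downbeat m7
bar 2: v0=F3 v1=E4 downbeat M7
bar 3: v0=E3 v1=D4 downbeat m7
bar 4: v0=F3 v1=E4 downbeat M7
bar 5: v0=G3 v1=D4 downbeat P5
bar 6: v0=A3 v1=E4 downbeat P5
bar 7: v0=C4 v1=F4 downbeat P4
bar 8: v0=B3 v1=A4 downbeat m7
bar 9: v0=A3 v1=A4 downbeat P8
  -> R4 @ bar 3 tick 0 v(0, 1): E3/D4 m7 untreated
  -> R4 @ bar 7 tick 0 v(0, 1): C4/F4 P4 untreated
  -> R4 @ bar 8 tick 0 v(0, 1): B3/A4 m7 untreated
  -> R8 @ bar 8 tick 0 v(0, 1): penult m7 not 3rd/6th
  -> R1 @ bar 9 tick 0 v(0, 1): B3/B4 P8 -> A3/A4 P8 similar

(3, 0, R4, (0, 1))
(7, 0, R4, (0, 1))
(8, 0, R4, (0, 1))
(8, 0, R8, (0, 1))
(9, 0, R1, (0, 1))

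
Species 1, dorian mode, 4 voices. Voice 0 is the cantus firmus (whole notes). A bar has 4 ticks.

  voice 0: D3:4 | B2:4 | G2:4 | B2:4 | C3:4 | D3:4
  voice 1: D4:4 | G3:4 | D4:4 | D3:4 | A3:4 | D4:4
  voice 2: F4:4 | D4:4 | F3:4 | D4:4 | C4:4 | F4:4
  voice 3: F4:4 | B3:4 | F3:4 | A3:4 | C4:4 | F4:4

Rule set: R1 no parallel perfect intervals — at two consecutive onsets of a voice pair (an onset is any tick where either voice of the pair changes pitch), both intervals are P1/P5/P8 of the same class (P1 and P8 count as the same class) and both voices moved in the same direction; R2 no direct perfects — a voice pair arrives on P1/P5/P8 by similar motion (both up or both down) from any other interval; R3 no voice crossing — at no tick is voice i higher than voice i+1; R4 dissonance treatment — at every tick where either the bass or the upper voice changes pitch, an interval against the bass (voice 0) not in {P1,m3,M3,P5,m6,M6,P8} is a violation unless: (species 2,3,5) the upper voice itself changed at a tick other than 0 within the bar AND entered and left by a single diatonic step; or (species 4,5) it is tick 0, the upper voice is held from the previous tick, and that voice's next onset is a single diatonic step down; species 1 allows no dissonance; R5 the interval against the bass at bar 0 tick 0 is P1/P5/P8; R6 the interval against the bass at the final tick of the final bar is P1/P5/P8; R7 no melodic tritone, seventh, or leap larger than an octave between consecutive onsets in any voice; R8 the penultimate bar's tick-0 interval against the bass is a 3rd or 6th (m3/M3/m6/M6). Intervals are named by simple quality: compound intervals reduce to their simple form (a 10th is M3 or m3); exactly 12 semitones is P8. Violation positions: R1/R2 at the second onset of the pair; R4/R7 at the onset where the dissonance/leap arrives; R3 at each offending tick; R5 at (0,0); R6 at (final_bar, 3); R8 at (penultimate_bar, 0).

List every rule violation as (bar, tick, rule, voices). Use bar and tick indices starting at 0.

(0, 0, R5, (0, 2))
(0, 0, R5, (0, 3))
(1, 0, R2, (0, 3))
(1, 0, R2, (1, 2))
(1, 0, R3, (2, 3))
(1, 0, R7, (3,))
(1, 1, R3, (2, 3))
(1, 2, R3, (2, 3))
(1, 3, R3, (2, 3))
(2, 0, R2, (2, 3))
(2, 0, R3, (1, 2))
(2, 0, R4, (0, 2))
(2, 0, R4, (0, 3))
(2, 0, R7, (3,))
(2, 1, R3, (1, 2))
(2, 2, R3, (1, 2))
(2, 3, R3, (1, 2))
(3, 0, R3, (2, 3))
(3, 0, R4, (0, 3))
(3, 1, R3, (2, 3))
(3, 2, R3, (2, 3))
(3, 3, R3, (2, 3))
(4, 0, R2, (0, 3))
(4, 0, R8, (0, 2))
(4, 0, R8, (0, 3))
(5, 0, R1, (2, 3))
(5, 0, R2, (0, 1))
(5, 3, R6, (0, 2))
(5, 3, R6, (0, 3))

bar 0: v0=D3 v1=D4 v2=F4 v3=F4 downbeat m3
bar 1: v0=B2 v1=G3 v2=D4 v3=B3 downbeat P8
bar 2: v0=G2 v1=D4 v2=F3 v3=F3 downbeat m7
bar 3: v0=B2 v1=D3 v2=D4 v3=A3 downbeat m7
bar 4: v0=C3 v1=A3 v2=C4 v3=C4 downbeat P8
bar 5: v0=D3 v1=D4 v2=F4 v3=F4 downbeat m3
  -> R5 @ bar 0 tick 0 v(0, 2): opens on m3
  -> R5 @ bar 0 tick 0 v(0, 3): opens on m3
  -> R2 @ bar 1 tick 0 v(0, 3): D3/F4 m3 -> B2/B3 P8 similar
  -> R2 @ bar 1 tick 0 v(1, 2): D4/F4 m3 -> G3/D4 P5 similar
  -> R3 @ bar 1 tick 0 v(2, 3): D4 above B3
  -> R7 @ bar 1 tick 0 v(3,): F4->B3 leap 6st
  -> R3 @ bar 1 tick 1 v(2, 3): D4 above B3
  -> R3 @ bar 1 tick 2 v(2, 3): D4 above B3
  -> R3 @ bar 1 tick 3 v(2, 3): D4 above B3
  -> R2 @ bar 2 tick 0 v(2, 3): D4/B3 m3 -> F3/F3 P1 similar
  -> R3 @ bar 2 tick 0 v(1, 2): D4 above F3
  -> R4 @ bar 2 tick 0 v(0, 2): G2/F3 m7 untreated
  -> R4 @ bar 2 tick 0 v(0, 3): G2/F3 m7 untreated
  -> R7 @ bar 2 tick 0 v(3,): B3->F3 leap 6st
  -> R3 @ bar 2 tick 1 v(1, 2): D4 above F3
  -> R3 @ bar 2 tick 2 v(1, 2): D4 above F3
  -> R3 @ bar 2 tick 3 v(1, 2): D4 above F3
  -> R3 @ bar 3 tick 0 v(2, 3): D4 above A3
  -> R4 @ bar 3 tick 0 v(0, 3): B2/A3 m7 untreated
  -> R3 @ bar 3 tick 1 v(2, 3): D4 above A3
  -> R3 @ bar 3 tick 2 v(2, 3): D4 above A3
  -> R3 @ bar 3 tick 3 v(2, 3): D4 above A3
  -> R2 @ bar 4 tick 0 v(0, 3): B2/A3 m7 -> C3/C4 P8 similar
  -> R8 @ bar 4 tick 0 v(0, 2): penult P8 not 3rd/6th
  -> R8 @ bar 4 tick 0 v(0, 3): penult P8 not 3rd/6th
  -> R1 @ bar 5 tick 0 v(2, 3): C4/C4 P1 -> F4/F4 P1 similar
  -> R2 @ bar 5 tick 0 v(0, 1): C3/A3 M6 -> D3/D4 P8 similar
  -> R6 @ bar 5 tick 3 v(0, 2): closes on m3
  -> R6 @ bar 5 tick 3 v(0, 3): closes on m3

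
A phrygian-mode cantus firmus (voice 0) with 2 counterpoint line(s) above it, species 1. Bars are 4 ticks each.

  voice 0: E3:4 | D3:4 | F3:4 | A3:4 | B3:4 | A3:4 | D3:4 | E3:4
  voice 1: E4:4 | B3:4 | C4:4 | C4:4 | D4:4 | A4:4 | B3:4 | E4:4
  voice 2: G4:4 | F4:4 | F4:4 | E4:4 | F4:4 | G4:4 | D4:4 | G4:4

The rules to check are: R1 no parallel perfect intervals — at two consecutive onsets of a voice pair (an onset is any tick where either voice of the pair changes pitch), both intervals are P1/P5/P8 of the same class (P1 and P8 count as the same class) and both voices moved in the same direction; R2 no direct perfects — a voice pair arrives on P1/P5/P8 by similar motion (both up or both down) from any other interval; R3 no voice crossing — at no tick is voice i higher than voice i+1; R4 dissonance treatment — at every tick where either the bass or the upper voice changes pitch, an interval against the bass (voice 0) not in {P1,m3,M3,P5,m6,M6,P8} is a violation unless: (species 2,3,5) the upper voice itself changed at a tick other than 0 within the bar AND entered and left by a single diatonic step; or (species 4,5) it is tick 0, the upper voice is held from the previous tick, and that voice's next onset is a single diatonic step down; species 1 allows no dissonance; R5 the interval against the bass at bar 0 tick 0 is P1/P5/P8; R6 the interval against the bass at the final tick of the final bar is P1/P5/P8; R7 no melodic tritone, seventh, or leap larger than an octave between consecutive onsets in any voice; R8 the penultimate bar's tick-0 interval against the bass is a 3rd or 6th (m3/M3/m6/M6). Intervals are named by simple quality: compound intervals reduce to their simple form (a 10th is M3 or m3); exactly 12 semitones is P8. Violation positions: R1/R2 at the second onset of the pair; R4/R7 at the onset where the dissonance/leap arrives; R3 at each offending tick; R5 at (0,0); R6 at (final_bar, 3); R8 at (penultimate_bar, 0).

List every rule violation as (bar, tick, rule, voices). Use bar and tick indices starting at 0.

(0, 0, R5, (0, 2))
(2, 0, R2, (0, 1))
(4, 0, R4, (0, 2))
(5, 0, R3, (1, 2))
(5, 0, R4, (0, 2))
(5, 1, R3, (1, 2))
(5, 2, R3, (1, 2))
(5, 3, R3, (1, 2))
(6, 0, R2, (0, 2))
(6, 0, R7, (1,))
(6, 0, R8, (0, 2))
(7, 0, R2, (0, 1))
(7, 3, R6, (0, 2))

bar 0: v0=E3 v1=E4 v2=G4 downbeat m3
bar 1: v0=D3 v1=B3 v2=F4 downbeat m3
bar 2: v0=F3 v1=C4 v2=F4 downbeat P8
bar 3: v0=A3 v1=C4 v2=E4 downbeat P5
bar 4: v0=B3 v1=D4 v2=F4 downbeat TT
bar 5: v0=A3 v1=A4 v2=G4 downbeat m7
bar 6: v0=D3 v1=B3 v2=D4 downbeat P8
bar 7: v0=E3 v1=E4 v2=G4 downbeat m3
  -> R5 @ bar 0 tick 0 v(0, 2): opens on m3
  -> R2 @ bar 2 tick 0 v(0, 1): D3/B3 M6 -> F3/C4 P5 similar
  -> R4 @ bar 4 tick 0 v(0, 2): B3/F4 TT untreated
  -> R3 @ bar 5 tick 0 v(1, 2): A4 above G4
  -> R4 @ bar 5 tick 0 v(0, 2): A3/G4 m7 untreated
  -> R3 @ bar 5 tick 1 v(1, 2): A4 above G4
  -> R3 @ bar 5 tick 2 v(1, 2): A4 above G4
  -> R3 @ bar 5 tick 3 v(1, 2): A4 above G4
  -> R2 @ bar 6 tick 0 v(0, 2): A3/G4 m7 -> D3/D4 P8 similar
  -> R7 @ bar 6 tick 0 v(1,): A4->B3 leap 10st
  -> R8 @ bar 6 tick 0 v(0, 2): penult P8 not 3rd/6th
  -> R2 @ bar 7 tick 0 v(0, 1): D3/B3 M6 -> E3/E4 P8 similar
  -> R6 @ bar 7 tick 3 v(0, 2): closes on m3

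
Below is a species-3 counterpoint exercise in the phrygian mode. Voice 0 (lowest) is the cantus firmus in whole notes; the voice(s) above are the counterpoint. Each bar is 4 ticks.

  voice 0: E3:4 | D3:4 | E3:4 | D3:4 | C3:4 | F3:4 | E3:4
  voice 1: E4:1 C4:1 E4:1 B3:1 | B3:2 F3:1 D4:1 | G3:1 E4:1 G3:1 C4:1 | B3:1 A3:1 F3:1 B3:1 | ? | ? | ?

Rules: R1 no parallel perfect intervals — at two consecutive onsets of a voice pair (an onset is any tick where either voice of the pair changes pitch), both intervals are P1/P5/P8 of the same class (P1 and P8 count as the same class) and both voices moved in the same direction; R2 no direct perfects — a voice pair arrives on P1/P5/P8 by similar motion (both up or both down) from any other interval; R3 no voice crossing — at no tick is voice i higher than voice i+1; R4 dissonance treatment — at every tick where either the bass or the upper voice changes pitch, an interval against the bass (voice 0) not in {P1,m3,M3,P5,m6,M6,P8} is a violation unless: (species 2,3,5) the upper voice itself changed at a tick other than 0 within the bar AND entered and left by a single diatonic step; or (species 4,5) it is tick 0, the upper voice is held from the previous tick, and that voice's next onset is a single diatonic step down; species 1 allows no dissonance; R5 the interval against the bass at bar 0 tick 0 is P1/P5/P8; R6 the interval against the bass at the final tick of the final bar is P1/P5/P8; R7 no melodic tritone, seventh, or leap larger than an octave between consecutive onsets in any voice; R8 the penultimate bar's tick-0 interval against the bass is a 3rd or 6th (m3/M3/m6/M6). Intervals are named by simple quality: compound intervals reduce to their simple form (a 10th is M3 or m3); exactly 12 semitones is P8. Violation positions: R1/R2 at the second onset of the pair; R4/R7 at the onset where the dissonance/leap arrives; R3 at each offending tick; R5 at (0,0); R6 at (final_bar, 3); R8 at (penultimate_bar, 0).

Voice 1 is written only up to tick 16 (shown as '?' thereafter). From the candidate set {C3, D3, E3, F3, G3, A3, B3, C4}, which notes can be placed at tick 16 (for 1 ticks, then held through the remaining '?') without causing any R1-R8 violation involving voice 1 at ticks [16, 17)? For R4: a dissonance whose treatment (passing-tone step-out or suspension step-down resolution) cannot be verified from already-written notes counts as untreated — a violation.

C3: violates R2,R7
D3: violates R4
E3: legal
F3: violates R4,R7
G3: violates R2
A3: legal
B3: violates R4
C4: legal

{A3, C4, E3}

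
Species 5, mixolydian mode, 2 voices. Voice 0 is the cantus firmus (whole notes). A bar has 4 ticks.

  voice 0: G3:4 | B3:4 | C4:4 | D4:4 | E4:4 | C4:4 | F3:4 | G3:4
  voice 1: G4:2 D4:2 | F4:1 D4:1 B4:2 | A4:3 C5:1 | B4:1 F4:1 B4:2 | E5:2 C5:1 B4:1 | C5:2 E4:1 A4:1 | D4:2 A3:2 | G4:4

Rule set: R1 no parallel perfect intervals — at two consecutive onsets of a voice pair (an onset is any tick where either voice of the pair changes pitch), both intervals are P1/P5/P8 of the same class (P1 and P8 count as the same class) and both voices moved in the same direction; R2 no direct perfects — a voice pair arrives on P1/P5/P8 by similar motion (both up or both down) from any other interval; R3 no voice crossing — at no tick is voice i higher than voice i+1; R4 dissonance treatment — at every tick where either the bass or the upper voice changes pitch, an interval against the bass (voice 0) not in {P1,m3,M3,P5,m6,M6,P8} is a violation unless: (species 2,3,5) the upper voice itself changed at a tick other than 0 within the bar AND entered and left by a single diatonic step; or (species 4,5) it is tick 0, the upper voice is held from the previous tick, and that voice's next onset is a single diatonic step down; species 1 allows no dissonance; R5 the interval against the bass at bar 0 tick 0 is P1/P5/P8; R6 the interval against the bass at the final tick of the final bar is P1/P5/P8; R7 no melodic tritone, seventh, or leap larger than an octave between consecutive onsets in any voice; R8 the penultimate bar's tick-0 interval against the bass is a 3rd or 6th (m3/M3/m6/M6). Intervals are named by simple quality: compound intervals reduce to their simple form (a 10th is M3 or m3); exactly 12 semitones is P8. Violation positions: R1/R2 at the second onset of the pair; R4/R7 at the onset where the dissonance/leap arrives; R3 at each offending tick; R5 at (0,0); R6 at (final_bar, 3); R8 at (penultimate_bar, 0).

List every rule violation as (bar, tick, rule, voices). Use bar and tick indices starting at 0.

bar 0: v0=G3 v1=G4 downbeat P8
bar 1: v0=B3 v1=F4 downbeat TT
bar 2: v0=C4 v1=A4 downbeat M6
bar 3: v0=D4 v1=B4 downbeat M6
bar 4: v0=E4 v1=E5 downbeat P8
bar 5: v0=C4 v1=C5 downbeat P8
bar 6: v0=F3 v1=D4 downbeat M6
bar 7: v0=G3 v1=G4 downbeat P8
  -> R4 @ bar 1 tick 0 v(0, 1): B3/F4 TT untreated
  -> R7 @ bar 3 tick 1 v(1,): B4->F4 leap 6st
  -> R7 @ bar 3 tick 2 v(1,): F4->B4 leap 6st
  -> R2 @ bar 4 tick 0 v(0, 1): D4/B4 M6 -> E4/E5 P8 similar
  -> R2 @ bar 7 tick 0 v(0, 1): F3/A3 M3 -> G3/G4 P8 similar
  -> R7 @ bar 7 tick 0 v(1,): A3->G4 leap 10st

(1, 0, R4, (0, 1))
(3, 1, R7, (1,))
(3, 2, R7, (1,))
(4, 0, R2, (0, 1))
(7, 0, R2, (0, 1))
(7, 0, R7, (1,))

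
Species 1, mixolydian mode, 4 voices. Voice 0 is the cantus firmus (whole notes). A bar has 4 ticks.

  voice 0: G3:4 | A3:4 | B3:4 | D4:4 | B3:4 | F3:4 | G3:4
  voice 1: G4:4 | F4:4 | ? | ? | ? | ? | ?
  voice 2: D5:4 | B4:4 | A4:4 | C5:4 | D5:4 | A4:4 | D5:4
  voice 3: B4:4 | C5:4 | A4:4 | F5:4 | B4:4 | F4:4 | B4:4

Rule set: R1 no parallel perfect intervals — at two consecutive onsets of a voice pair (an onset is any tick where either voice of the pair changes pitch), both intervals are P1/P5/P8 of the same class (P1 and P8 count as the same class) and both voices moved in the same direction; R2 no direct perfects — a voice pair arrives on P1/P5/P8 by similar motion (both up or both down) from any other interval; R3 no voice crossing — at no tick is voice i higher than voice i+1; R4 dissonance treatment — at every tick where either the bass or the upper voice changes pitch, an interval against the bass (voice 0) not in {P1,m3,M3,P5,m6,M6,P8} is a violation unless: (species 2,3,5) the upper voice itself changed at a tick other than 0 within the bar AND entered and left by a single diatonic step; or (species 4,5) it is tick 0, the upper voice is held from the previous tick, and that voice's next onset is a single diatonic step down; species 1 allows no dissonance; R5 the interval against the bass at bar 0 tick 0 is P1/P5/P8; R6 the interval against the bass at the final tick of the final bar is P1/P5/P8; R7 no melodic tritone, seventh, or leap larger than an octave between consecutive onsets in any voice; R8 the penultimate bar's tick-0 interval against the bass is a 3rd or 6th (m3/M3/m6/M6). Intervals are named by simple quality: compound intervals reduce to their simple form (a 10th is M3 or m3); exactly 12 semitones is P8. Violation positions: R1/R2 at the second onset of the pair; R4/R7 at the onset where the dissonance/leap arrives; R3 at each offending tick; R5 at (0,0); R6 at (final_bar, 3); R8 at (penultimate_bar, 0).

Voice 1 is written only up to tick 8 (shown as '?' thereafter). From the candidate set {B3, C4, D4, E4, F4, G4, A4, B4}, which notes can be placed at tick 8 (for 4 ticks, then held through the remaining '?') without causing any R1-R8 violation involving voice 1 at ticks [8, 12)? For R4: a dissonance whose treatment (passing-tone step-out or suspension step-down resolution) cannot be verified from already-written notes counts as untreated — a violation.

B3: violates R7
C4: violates R4
D4: violates R1,R2
E4: violates R4
F4: violates R4
G4: legal
A4: violates R4
B4: violates R2,R3,R7

{G4}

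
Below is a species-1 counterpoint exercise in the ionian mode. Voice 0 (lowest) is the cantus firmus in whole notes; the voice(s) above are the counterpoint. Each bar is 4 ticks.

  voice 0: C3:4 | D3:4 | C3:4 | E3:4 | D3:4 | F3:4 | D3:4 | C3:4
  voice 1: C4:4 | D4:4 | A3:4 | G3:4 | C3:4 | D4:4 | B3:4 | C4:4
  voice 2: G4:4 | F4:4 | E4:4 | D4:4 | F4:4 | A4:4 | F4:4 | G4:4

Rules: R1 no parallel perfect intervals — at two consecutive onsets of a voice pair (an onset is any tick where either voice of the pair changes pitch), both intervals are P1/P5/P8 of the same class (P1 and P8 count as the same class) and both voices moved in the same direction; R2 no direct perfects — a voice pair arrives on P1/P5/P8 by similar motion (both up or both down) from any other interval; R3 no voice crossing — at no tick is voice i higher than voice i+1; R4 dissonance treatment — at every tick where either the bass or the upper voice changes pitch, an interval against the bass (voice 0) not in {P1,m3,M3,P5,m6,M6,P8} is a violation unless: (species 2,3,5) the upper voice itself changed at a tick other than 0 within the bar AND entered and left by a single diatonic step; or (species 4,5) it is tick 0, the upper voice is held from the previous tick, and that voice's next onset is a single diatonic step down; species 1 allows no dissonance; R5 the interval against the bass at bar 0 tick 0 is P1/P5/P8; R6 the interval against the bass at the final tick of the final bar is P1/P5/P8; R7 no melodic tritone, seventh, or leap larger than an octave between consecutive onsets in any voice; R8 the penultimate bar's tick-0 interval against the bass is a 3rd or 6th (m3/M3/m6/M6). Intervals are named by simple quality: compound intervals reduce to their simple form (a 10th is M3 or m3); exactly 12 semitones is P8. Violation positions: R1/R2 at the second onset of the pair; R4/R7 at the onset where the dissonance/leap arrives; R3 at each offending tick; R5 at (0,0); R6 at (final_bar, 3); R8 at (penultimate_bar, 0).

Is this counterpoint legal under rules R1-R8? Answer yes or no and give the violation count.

No (12 violations)

bar 0: v0=C3 v1=C4 v2=G4 (P5)
bar 1: v0=D3 v1=D4 v2=F4 (m3)
bar 2: v0=C3 v1=A3 v2=E4 (M3)
bar 3: v0=E3 v1=G3 v2=D4 (m7)
bar 4: v0=D3 v1=C3 v2=F4 (m3)
bar 5: v0=F3 v1=D4 v2=A4 (M3)
bar 6: v0=D3 v1=B3 v2=F4 (m3)
bar 7: v0=C3 v1=C4 v2=G4 (P5)
  R1 @ bar1.0: C3/C4 P8 -> D3/D4 P8 similar
  R2 @ bar2.0: D4/F4 m3 -> A3/E4 P5 similar
  R1 @ bar3.0: A3/E4 P5 -> G3/D4 P5 similar
  R4 @ bar3.0: E3/D4 m7 untreated
  R3 @ bar4.0: D3 above C3
  R4 @ bar4.0: D3/C3 M2 untreated
  R3 @ bar4.1: D3 above C3
  R3 @ bar4.2: D3 above C3
  R3 @ bar4.3: D3 above C3
  R2 @ bar5.0: C3/F4 P4 -> D4/A4 P5 similar
  R7 @ bar5.0: C3->D4 leap 14st
  R2 @ bar7.0: B3/F4 TT -> C4/G4 P5 similar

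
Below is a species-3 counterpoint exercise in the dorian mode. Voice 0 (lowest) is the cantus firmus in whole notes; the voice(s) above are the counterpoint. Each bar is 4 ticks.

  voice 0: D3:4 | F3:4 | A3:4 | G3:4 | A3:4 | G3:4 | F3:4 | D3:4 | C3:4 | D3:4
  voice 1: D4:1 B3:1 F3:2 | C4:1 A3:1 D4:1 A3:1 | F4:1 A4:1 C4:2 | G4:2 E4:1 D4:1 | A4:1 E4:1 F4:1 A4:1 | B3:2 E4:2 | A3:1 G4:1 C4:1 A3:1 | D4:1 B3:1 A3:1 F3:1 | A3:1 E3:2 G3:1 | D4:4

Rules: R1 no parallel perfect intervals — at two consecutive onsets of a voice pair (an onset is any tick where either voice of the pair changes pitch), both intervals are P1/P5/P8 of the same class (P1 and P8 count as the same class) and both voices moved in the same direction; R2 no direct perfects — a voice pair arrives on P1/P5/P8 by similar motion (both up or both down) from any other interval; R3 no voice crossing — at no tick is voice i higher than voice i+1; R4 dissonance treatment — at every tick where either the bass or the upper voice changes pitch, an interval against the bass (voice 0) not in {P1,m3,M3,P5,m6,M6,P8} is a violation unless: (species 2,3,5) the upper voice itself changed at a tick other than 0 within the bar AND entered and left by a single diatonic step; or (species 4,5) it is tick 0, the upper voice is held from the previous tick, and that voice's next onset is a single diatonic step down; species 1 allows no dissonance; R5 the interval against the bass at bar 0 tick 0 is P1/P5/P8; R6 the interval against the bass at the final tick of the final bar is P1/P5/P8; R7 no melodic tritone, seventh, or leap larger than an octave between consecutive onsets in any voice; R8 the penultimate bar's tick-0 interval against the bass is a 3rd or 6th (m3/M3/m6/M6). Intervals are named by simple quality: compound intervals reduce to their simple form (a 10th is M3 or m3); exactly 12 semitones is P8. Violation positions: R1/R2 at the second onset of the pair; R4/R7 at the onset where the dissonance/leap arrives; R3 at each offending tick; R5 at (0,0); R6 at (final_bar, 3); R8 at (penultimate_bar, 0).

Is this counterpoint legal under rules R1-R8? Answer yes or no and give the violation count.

bar 0: v0=D3 v1=D4 (P8)
bar 1: v0=F3 v1=C4 (P5)
bar 2: v0=A3 v1=F4 (m6)
bar 3: v0=G3 v1=G4 (P8)
bar 4: v0=A3 v1=A4 (P8)
bar 5: v0=G3 v1=B3 (M3)
bar 6: v0=F3 v1=A3 (M3)
bar 7: v0=D3 v1=D4 (P8)
bar 8: v0=C3 v1=A3 (M6)
bar 9: v0=D3 v1=D4 (P8)
  R7 @ bar0.2: B3->F3 leap 6st
  R2 @ bar1.0: D3/F3 m3 -> F3/C4 P5 similar
  R2 @ bar4.0: G3/D4 P5 -> A3/A4 P8 similar
  R7 @ bar5.0: A4->B3 leap 10st
  R4 @ bar6.1: F3/G4 M2 untreated
  R7 @ bar6.1: A3->G4 leap 10st
  R2 @ bar9.0: C3/G3 P5 -> D3/D4 P8 similar

No (7 violations)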